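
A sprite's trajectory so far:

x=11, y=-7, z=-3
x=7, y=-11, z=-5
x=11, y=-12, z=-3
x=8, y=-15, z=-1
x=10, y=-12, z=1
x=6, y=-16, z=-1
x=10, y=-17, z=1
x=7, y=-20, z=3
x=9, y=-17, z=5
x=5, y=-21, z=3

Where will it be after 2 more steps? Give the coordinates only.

Differencing gives (-4,-4,-2), (+4,-1,+2), (-3,-3,+2), (+2,+3,+2), (-4,-4,-2), (+4,-1,+2), (-3,-3,+2), (+2,+3,+2), (-4,-4,-2). This is the pattern (-4,-4,-2), (+4,-1,+2), (-3,-3,+2), (+2,+3,+2) repeated.
step 10: apply (+4,-1,+2) → x=9, y=-22, z=5
step 11: apply (-3,-3,+2) → x=6, y=-25, z=7

x=6, y=-25, z=7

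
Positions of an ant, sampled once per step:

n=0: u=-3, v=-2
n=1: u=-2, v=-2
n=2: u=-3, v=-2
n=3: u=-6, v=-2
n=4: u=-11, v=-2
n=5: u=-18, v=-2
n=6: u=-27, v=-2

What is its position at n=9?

u=-66, v=-2

Taking differences between consecutive positions: (+1,+0), (-1,+0), (-3,+0), (-5,+0), (-7,+0), (-9,+0). These grow by (-2,+0) each step.
step 7: u=-27, v=-2 + (-11,+0) → u=-38, v=-2
step 8: u=-38, v=-2 + (-13,+0) → u=-51, v=-2
step 9: u=-51, v=-2 + (-15,+0) → u=-66, v=-2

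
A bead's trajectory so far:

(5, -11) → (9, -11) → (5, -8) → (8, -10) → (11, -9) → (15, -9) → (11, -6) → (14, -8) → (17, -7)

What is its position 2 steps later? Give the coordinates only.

Step-to-step displacements: (+4, +0), (-4, +3), (+3, -2), (+3, +1), (+4, +0), (-4, +3), (+3, -2), (+3, +1) — a repeating cycle of length 4.
step 9: apply (+4, +0) → (21, -7)
step 10: apply (-4, +3) → (17, -4)

(17, -4)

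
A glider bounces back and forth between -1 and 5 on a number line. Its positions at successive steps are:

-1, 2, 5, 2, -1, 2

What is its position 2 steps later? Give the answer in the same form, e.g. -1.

The value reflects between -1 and 5, moving 3 per step.
  step 6: 2 → 5
  step 7: 5 → 2

2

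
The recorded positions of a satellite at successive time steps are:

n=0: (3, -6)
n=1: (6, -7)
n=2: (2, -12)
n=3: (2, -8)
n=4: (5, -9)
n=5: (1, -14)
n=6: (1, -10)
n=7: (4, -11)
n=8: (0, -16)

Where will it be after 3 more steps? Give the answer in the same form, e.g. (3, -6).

The moves between consecutive positions are (+3, -1), (-4, -5), (+0, +4), (+3, -1), (-4, -5), (+0, +4), (+3, -1), (-4, -5); they repeat the 3-cycle [(+3, -1), (-4, -5), (+0, +4)].
step 9: apply (+0, +4) → (0, -12)
step 10: apply (+3, -1) → (3, -13)
step 11: apply (-4, -5) → (-1, -18)

(-1, -18)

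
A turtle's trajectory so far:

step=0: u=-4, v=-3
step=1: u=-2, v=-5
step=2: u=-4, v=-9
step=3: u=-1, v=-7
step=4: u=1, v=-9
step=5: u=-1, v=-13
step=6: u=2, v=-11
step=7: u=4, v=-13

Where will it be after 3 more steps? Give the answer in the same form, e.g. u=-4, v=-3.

u=7, v=-17

Differencing gives (+2,-2), (-2,-4), (+3,+2), (+2,-2), (-2,-4), (+3,+2), (+2,-2). This is the pattern (+2,-2), (-2,-4), (+3,+2) repeated.
step 8: apply (-2,-4) → u=2, v=-17
step 9: apply (+3,+2) → u=5, v=-15
step 10: apply (+2,-2) → u=7, v=-17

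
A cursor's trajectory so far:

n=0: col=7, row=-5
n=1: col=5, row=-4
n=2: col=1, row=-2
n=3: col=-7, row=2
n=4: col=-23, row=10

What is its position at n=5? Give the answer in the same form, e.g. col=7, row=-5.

col=-55, row=26

The jumps are (-2,+1), (-4,+2), (-8,+4), (-16,+8) — a geometric progression with ratio 2.
step 5: col=-23, row=10 + (-32,+16) → col=-55, row=26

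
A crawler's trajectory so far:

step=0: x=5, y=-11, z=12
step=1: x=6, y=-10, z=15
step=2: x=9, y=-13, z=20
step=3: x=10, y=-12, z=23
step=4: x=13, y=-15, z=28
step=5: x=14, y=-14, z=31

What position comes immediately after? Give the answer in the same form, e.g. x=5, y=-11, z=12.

x=17, y=-17, z=36

Step-to-step displacements: (+1, +1, +3), (+3, -3, +5), (+1, +1, +3), (+3, -3, +5), (+1, +1, +3) — a repeating cycle of length 2.
step 6: apply (+3, -3, +5) → x=17, y=-17, z=36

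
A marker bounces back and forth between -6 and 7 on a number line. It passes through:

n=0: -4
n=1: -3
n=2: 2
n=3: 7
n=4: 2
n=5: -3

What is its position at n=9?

The value travels 5 per step and bounces off the walls at -6 and 7.
  step 6: -3 → -4
  step 7: -4 → 1
  step 8: 1 → 6
  step 9: 6 → 3

3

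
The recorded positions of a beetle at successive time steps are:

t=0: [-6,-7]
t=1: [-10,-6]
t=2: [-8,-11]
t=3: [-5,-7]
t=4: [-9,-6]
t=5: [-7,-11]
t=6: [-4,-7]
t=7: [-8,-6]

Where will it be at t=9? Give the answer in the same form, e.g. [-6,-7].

Differencing gives [-4,+1], [+2,-5], [+3,+4], [-4,+1], [+2,-5], [+3,+4], [-4,+1]. This is the pattern [-4,+1], [+2,-5], [+3,+4] repeated.
step 8: apply [+2,-5] → [-6,-11]
step 9: apply [+3,+4] → [-3,-7]

[-3,-7]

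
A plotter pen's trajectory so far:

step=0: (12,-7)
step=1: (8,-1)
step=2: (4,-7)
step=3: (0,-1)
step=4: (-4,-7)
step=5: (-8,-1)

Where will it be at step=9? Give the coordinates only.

(-24,-1)

First: linear, -4 per step → -24 at step 9.
Second: cycles through -7, -1 every 2 steps. Step 9 lands at position 1 of the cycle → -1.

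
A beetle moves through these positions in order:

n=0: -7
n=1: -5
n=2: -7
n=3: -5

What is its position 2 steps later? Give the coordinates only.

Step-to-step displacements: +2, -2, +2; each is -1× the previous.
step 4: -5 − 2 → -7
step 5: -7 + 2 → -5

-5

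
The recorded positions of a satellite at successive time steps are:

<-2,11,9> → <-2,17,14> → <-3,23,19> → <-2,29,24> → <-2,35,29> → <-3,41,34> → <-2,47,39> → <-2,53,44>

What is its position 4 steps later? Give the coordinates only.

<-3,77,64>

First: cycles through -2, -2, -3 every 3 steps. Step 11 lands at position 2 of the cycle → -3.
Second: linear, +6 per step → 77 at step 11.
Third: linear, +5 per step → 64 at step 11.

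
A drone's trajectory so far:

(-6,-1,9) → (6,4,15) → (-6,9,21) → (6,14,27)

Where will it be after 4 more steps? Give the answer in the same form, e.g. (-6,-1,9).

(6,34,51)

First: cycles through -6, 6 every 2 steps. Step 7 lands at position 1 of the cycle → 6.
Second: linear, +5 per step → 34 at step 7.
Third: linear, +6 per step → 51 at step 7.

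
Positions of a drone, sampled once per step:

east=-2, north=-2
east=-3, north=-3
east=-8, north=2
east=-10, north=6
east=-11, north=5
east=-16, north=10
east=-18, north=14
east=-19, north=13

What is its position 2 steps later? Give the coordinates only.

Differencing gives (-1, -1), (-5, +5), (-2, +4), (-1, -1), (-5, +5), (-2, +4), (-1, -1). This is the pattern (-1, -1), (-5, +5), (-2, +4) repeated.
step 8: apply (-5, +5) → east=-24, north=18
step 9: apply (-2, +4) → east=-26, north=22

east=-26, north=22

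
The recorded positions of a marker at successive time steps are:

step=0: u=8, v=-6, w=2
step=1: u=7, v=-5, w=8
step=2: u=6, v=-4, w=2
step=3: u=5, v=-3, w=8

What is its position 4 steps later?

The u coordinate changes by -1 each step, so at step 7 it is 8 + 7·(-1) = 1.
The v coordinate changes by +1 each step, so at step 7 it is -6 + 7·(1) = 1.
The w coordinate repeats the cycle [2, 8] with period 2; step 7 mod 2 = 1, giving 8.

u=1, v=1, w=8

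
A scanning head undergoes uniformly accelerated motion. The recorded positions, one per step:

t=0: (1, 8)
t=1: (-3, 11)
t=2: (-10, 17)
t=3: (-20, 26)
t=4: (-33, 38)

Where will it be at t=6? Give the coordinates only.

Taking differences between consecutive positions: (-4, +3), (-7, +6), (-10, +9), (-13, +12). These grow by (-3, +3) each step.
step 5: (-33, 38) + (-16, +15) → (-49, 53)
step 6: (-49, 53) + (-19, +18) → (-68, 71)

(-68, 71)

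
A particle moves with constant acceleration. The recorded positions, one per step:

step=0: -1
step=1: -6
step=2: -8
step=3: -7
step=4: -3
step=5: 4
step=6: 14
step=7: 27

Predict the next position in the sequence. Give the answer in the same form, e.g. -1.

43

Taking differences between consecutive positions: -5, -2, +1, +4, +7, +10, +13. These grow by +3 each step.
step 8: 27 + 16 → 43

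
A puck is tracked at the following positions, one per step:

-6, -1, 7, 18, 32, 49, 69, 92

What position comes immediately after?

Taking differences between consecutive positions: +5, +8, +11, +14, +17, +20, +23. These grow by +3 each step.
step 8: 92 + 26 → 118

118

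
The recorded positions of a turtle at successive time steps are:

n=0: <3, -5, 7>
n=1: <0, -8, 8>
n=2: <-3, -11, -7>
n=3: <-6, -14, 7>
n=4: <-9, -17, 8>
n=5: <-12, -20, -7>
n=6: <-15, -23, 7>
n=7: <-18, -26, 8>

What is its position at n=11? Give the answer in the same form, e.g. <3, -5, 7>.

<-30, -38, -7>

First: linear, -3 per step → -30 at step 11.
Second: linear, -3 per step → -38 at step 11.
Third: cycles through 7, 8, -7 every 3 steps. Step 11 lands at position 2 of the cycle → -7.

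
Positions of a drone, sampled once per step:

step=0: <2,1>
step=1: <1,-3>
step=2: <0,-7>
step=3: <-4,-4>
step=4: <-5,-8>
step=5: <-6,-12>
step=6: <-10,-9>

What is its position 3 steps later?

<-16,-14>

Differencing gives <-1,-4>, <-1,-4>, <-4,+3>, <-1,-4>, <-1,-4>, <-4,+3>. This is the pattern <-1,-4>, <-1,-4>, <-4,+3> repeated.
step 7: apply <-1,-4> → <-11,-13>
step 8: apply <-1,-4> → <-12,-17>
step 9: apply <-4,+3> → <-16,-14>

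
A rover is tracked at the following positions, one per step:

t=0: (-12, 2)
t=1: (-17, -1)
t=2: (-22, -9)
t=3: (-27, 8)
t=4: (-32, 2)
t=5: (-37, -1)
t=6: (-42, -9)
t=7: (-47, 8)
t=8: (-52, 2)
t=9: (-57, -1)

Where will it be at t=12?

(-72, 2)

The first coordinate changes by -5 each step, so at step 12 it is -12 + 12·(-5) = -72.
The second coordinate repeats the cycle [2, -1, -9, 8] with period 4; step 12 mod 4 = 0, giving 2.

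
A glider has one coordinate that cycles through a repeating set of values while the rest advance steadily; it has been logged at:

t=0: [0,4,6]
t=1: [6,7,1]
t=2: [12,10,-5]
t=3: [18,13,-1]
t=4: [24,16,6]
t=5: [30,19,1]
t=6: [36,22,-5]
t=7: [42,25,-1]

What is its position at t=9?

The first coordinate changes by +6 each step, so at step 9 it is 0 + 9·(6) = 54.
The second coordinate changes by +3 each step, so at step 9 it is 4 + 9·(3) = 31.
The third coordinate repeats the cycle [6, 1, -5, -1] with period 4; step 9 mod 4 = 1, giving 1.

[54,31,1]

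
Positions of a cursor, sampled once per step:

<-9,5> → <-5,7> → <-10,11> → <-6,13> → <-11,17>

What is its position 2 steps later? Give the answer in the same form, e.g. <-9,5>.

<-12,23>

Differencing gives <+4,+2>, <-5,+4>, <+4,+2>, <-5,+4>. This is the pattern <+4,+2>, <-5,+4> repeated.
step 5: apply <+4,+2> → <-7,19>
step 6: apply <-5,+4> → <-12,23>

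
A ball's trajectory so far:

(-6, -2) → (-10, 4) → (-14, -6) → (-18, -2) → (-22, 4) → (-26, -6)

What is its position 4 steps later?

(-42, -2)

First: linear, -4 per step → -42 at step 9.
Second: cycles through -2, 4, -6 every 3 steps. Step 9 lands at position 0 of the cycle → -2.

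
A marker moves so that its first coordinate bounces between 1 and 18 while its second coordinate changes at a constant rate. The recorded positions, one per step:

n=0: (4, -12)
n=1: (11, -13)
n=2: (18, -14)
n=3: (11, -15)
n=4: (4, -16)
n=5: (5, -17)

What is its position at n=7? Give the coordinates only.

The first coordinate reflects between 1 and 18, moving 7 per step.
  step 6: 5 → 12
  step 7: 12 → 17
The second coordinate changes by -1 each step: at step 7 it is -19.

(17, -19)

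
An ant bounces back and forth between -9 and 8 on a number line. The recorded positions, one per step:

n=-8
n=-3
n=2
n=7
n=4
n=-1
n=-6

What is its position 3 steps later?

n=3

The value reflects between -9 and 8, moving 5 per step.
  step 7: -6 → -7
  step 8: -7 → -2
  step 9: -2 → 3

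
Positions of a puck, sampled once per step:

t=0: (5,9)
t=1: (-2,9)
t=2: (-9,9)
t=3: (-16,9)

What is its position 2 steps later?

(-30,9)

The position changes by (-7,+0) every step.
step 4: (-16,9) + (-7,+0) → (-23,9)
step 5: (-23,9) + (-7,+0) → (-30,9)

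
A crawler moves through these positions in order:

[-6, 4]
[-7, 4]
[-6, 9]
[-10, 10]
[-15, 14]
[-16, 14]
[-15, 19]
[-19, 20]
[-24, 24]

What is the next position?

The moves between consecutive positions are [-1, +0], [+1, +5], [-4, +1], [-5, +4], [-1, +0], [+1, +5], [-4, +1], [-5, +4]; they repeat the 4-cycle [[-1, +0], [+1, +5], [-4, +1], [-5, +4]].
step 9: apply [-1, +0] → [-25, 24]

[-25, 24]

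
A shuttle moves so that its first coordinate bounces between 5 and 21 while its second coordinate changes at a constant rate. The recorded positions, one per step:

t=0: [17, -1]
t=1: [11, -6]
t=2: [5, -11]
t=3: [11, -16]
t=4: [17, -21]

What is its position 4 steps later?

The first coordinate travels 6 per step and bounces off the walls at 5 and 21.
  step 5: 17 → 19
  step 6: 19 → 13
  step 7: 13 → 7
  step 8: 7 → 9
The second coordinate changes by -5 each step: at step 8 it is -41.

[9, -41]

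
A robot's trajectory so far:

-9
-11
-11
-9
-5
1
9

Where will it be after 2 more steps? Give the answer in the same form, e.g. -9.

First differences are -2, +0, +2, +4, +6, +8; their common second difference is +2 (constant acceleration).
step 7: 9 + 10 → 19
step 8: 19 + 12 → 31

31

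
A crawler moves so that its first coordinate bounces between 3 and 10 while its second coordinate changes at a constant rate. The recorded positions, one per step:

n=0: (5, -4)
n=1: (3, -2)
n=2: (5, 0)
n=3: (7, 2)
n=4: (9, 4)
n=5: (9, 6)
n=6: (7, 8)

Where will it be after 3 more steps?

(5, 14)

The first coordinate reflects between 3 and 10, moving 2 per step.
  step 7: 7 → 5
  step 8: 5 → 3
  step 9: 3 → 5
The second coordinate changes by +2 each step: at step 9 it is 14.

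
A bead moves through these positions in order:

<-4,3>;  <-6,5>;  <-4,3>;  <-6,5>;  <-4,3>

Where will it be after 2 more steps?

The jumps are <-2,+2>, <+2,-2>, <-2,+2>, <+2,-2> — a geometric progression with ratio -1.
step 5: <-4,3> + <-2,+2> → <-6,5>
step 6: <-6,5> + <+2,-2> → <-4,3>

<-4,3>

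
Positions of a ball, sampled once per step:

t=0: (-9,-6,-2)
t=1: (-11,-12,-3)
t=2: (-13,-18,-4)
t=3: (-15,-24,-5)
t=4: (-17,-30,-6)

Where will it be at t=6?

(-21,-42,-8)

The position changes by (-2,-6,-1) every step.
step 5: (-17,-30,-6) + (-2,-6,-1) → (-19,-36,-7)
step 6: (-19,-36,-7) + (-2,-6,-1) → (-21,-42,-8)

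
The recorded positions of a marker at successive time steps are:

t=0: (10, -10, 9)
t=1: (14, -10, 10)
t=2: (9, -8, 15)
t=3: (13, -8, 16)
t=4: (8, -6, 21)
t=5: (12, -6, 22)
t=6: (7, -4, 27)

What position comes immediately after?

Step-to-step displacements: (+4, +0, +1), (-5, +2, +5), (+4, +0, +1), (-5, +2, +5), (+4, +0, +1), (-5, +2, +5) — a repeating cycle of length 2.
step 7: apply (+4, +0, +1) → (11, -4, 28)

(11, -4, 28)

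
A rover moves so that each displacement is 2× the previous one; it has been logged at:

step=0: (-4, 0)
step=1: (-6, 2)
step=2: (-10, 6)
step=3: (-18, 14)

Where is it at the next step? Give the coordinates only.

Step-to-step displacements: (-2, +2), (-4, +4), (-8, +8); each is 2× the previous.
step 4: (-18, 14) + (-16, +16) → (-34, 30)

(-34, 30)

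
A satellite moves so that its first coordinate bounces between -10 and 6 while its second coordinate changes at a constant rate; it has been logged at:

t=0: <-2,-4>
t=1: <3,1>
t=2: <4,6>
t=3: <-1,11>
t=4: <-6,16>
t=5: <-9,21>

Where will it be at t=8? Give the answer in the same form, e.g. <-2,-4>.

<6,36>

The first coordinate reflects between -10 and 6, moving 5 per step.
  step 6: -9 → -4
  step 7: -4 → 1
  step 8: 1 → 6
The second coordinate changes by +5 each step: at step 8 it is 36.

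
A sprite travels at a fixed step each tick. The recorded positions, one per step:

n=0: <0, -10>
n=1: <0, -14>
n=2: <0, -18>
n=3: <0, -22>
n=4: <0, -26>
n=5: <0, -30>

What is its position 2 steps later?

The position changes by <+0, -4> every step.
step 6: <0, -30> + <+0, -4> → <0, -34>
step 7: <0, -34> + <+0, -4> → <0, -38>

<0, -38>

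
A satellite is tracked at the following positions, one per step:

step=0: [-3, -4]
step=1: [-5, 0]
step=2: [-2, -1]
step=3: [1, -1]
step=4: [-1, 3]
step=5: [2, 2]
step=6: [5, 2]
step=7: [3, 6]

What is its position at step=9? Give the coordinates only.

Differencing gives [-2, +4], [+3, -1], [+3, +0], [-2, +4], [+3, -1], [+3, +0], [-2, +4]. This is the pattern [-2, +4], [+3, -1], [+3, +0] repeated.
step 8: apply [+3, -1] → [6, 5]
step 9: apply [+3, +0] → [9, 5]

[9, 5]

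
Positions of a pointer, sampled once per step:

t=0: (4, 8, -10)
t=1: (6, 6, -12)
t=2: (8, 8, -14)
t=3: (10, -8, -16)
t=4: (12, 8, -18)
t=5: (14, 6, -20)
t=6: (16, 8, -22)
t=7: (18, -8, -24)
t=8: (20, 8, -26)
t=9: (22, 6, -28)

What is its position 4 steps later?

(30, 6, -36)

First: linear, +2 per step → 30 at step 13.
Second: cycles through 8, 6, 8, -8 every 4 steps. Step 13 lands at position 1 of the cycle → 6.
Third: linear, -2 per step → -36 at step 13.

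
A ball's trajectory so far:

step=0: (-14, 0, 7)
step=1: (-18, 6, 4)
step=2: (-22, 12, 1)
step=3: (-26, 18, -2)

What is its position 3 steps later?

Each step adds (-4, +6, -3) to the position.
step 4: (-26, 18, -2) + (-4, +6, -3) → (-30, 24, -5)
step 5: (-30, 24, -5) + (-4, +6, -3) → (-34, 30, -8)
step 6: (-34, 30, -8) + (-4, +6, -3) → (-38, 36, -11)

(-38, 36, -11)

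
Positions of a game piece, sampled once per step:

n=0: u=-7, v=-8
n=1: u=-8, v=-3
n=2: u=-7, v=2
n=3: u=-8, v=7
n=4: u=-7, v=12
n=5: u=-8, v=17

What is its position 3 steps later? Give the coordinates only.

u=-7, v=32

The u coordinate repeats the cycle [-7, -8] with period 2; step 8 mod 2 = 0, giving -7.
The v coordinate changes by +5 each step, so at step 8 it is -8 + 8·(5) = 32.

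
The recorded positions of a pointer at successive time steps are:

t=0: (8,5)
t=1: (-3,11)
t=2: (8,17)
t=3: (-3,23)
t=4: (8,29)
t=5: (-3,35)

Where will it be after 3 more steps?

The first coordinate repeats the cycle [8, -3] with period 2; step 8 mod 2 = 0, giving 8.
The second coordinate changes by +6 each step, so at step 8 it is 5 + 8·(6) = 53.

(8,53)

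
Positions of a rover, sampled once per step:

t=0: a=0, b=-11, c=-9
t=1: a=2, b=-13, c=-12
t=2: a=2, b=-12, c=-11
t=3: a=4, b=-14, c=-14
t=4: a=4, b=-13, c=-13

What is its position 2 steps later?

Differencing gives (+2, -2, -3), (+0, +1, +1), (+2, -2, -3), (+0, +1, +1). This is the pattern (+2, -2, -3), (+0, +1, +1) repeated.
step 5: apply (+2, -2, -3) → a=6, b=-15, c=-16
step 6: apply (+0, +1, +1) → a=6, b=-14, c=-15

a=6, b=-14, c=-15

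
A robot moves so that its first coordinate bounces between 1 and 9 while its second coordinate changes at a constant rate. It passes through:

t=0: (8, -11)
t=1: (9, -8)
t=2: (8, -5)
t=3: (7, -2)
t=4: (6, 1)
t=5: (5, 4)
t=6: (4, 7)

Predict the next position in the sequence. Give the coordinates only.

The first coordinate reflects between 1 and 9, moving 1 per step.
  step 7: 4 → 3
The second coordinate changes by +3 each step: at step 7 it is 10.

(3, 10)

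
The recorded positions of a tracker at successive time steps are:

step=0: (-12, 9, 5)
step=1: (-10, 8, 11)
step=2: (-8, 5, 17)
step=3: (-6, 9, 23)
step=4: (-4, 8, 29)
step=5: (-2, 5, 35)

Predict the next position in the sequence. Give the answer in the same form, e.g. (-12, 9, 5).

(0, 9, 41)

First: linear, +2 per step → 0 at step 6.
Second: cycles through 9, 8, 5 every 3 steps. Step 6 lands at position 0 of the cycle → 9.
Third: linear, +6 per step → 41 at step 6.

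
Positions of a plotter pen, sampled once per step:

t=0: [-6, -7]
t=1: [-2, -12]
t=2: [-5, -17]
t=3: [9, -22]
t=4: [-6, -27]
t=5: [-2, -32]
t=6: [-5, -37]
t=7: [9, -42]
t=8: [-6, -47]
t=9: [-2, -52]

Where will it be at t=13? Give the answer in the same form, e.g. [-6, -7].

[-2, -72]

First: cycles through -6, -2, -5, 9 every 4 steps. Step 13 lands at position 1 of the cycle → -2.
Second: linear, -5 per step → -72 at step 13.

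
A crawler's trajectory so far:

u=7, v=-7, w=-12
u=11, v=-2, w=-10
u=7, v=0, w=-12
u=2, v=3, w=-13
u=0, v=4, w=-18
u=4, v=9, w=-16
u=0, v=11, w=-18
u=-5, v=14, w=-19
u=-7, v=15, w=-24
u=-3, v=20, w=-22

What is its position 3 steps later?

u=-14, v=26, w=-30

Differencing gives (+4, +5, +2), (-4, +2, -2), (-5, +3, -1), (-2, +1, -5), (+4, +5, +2), (-4, +2, -2), (-5, +3, -1), (-2, +1, -5), (+4, +5, +2). This is the pattern (+4, +5, +2), (-4, +2, -2), (-5, +3, -1), (-2, +1, -5) repeated.
step 10: apply (-4, +2, -2) → u=-7, v=22, w=-24
step 11: apply (-5, +3, -1) → u=-12, v=25, w=-25
step 12: apply (-2, +1, -5) → u=-14, v=26, w=-30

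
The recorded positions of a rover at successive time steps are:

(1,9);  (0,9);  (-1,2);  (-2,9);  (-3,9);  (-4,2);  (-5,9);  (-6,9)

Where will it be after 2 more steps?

First: linear, -1 per step → -8 at step 9.
Second: cycles through 9, 9, 2 every 3 steps. Step 9 lands at position 0 of the cycle → 9.

(-8,9)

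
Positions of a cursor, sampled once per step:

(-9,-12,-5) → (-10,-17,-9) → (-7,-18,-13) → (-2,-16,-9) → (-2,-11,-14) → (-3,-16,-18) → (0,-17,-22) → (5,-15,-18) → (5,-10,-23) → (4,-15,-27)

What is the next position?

(7,-16,-31)

Step-to-step displacements: (-1,-5,-4), (+3,-1,-4), (+5,+2,+4), (+0,+5,-5), (-1,-5,-4), (+3,-1,-4), (+5,+2,+4), (+0,+5,-5), (-1,-5,-4) — a repeating cycle of length 4.
step 10: apply (+3,-1,-4) → (7,-16,-31)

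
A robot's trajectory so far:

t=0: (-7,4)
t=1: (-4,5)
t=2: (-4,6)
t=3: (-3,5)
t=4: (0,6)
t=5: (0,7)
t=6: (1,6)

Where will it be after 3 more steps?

(5,7)

Differencing gives (+3,+1), (+0,+1), (+1,-1), (+3,+1), (+0,+1), (+1,-1). This is the pattern (+3,+1), (+0,+1), (+1,-1) repeated.
step 7: apply (+3,+1) → (4,7)
step 8: apply (+0,+1) → (4,8)
step 9: apply (+1,-1) → (5,7)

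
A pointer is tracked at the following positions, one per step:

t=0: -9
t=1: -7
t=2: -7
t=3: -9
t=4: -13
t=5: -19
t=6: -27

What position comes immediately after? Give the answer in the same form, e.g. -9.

-37

First differences are +2, +0, -2, -4, -6, -8; their common second difference is -2 (constant acceleration).
step 7: -27 − 10 → -37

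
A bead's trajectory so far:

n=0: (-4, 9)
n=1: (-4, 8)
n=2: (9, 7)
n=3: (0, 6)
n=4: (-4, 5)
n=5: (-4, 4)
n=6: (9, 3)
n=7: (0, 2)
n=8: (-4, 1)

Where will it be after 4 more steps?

(-4, -3)

First: cycles through -4, -4, 9, 0 every 4 steps. Step 12 lands at position 0 of the cycle → -4.
Second: linear, -1 per step → -3 at step 12.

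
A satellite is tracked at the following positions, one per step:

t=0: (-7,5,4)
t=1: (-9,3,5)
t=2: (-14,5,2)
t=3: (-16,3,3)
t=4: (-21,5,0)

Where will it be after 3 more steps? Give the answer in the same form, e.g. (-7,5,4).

(-30,3,-1)

The moves between consecutive positions are (-2,-2,+1), (-5,+2,-3), (-2,-2,+1), (-5,+2,-3); they repeat the 2-cycle [(-2,-2,+1), (-5,+2,-3)].
step 5: apply (-2,-2,+1) → (-23,3,1)
step 6: apply (-5,+2,-3) → (-28,5,-2)
step 7: apply (-2,-2,+1) → (-30,3,-1)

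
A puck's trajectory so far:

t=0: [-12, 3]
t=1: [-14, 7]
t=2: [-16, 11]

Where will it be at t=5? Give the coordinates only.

Constant displacement of [-2, +4] per step.
step 3: [-16, 11] + [-2, +4] → [-18, 15]
step 4: [-18, 15] + [-2, +4] → [-20, 19]
step 5: [-20, 19] + [-2, +4] → [-22, 23]

[-22, 23]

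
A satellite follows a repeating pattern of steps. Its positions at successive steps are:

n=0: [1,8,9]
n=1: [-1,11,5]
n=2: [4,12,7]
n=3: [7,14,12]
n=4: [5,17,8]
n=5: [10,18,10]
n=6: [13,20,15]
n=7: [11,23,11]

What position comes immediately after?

[16,24,13]

The moves between consecutive positions are [-2,+3,-4], [+5,+1,+2], [+3,+2,+5], [-2,+3,-4], [+5,+1,+2], [+3,+2,+5], [-2,+3,-4]; they repeat the 3-cycle [[-2,+3,-4], [+5,+1,+2], [+3,+2,+5]].
step 8: apply [+5,+1,+2] → [16,24,13]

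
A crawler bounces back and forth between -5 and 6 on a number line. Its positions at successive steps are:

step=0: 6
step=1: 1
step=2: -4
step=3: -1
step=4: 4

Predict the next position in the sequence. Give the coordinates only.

The value travels 5 per step and bounces off the walls at -5 and 6.
  step 5: 4 → 3

3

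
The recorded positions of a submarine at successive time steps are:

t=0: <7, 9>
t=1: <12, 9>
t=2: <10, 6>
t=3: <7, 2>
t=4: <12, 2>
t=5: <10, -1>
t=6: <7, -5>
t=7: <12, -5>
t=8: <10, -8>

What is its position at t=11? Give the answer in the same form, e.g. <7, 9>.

The moves between consecutive positions are <+5, +0>, <-2, -3>, <-3, -4>, <+5, +0>, <-2, -3>, <-3, -4>, <+5, +0>, <-2, -3>; they repeat the 3-cycle [<+5, +0>, <-2, -3>, <-3, -4>].
step 9: apply <-3, -4> → <7, -12>
step 10: apply <+5, +0> → <12, -12>
step 11: apply <-2, -3> → <10, -15>

<10, -15>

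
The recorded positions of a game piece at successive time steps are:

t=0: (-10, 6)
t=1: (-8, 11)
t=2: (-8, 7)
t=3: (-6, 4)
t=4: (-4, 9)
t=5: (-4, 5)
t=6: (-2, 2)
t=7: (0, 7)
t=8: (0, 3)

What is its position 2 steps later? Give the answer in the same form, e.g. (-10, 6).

(4, 5)

Step-to-step displacements: (+2, +5), (+0, -4), (+2, -3), (+2, +5), (+0, -4), (+2, -3), (+2, +5), (+0, -4) — a repeating cycle of length 3.
step 9: apply (+2, -3) → (2, 0)
step 10: apply (+2, +5) → (4, 5)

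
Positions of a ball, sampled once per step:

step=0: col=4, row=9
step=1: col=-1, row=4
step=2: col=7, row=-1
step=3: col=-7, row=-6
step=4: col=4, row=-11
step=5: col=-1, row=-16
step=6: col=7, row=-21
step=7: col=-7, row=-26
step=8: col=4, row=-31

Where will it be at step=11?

Col: cycles through 4, -1, 7, -7 every 4 steps. Step 11 lands at position 3 of the cycle → -7.
Row: linear, -5 per step → -46 at step 11.

col=-7, row=-46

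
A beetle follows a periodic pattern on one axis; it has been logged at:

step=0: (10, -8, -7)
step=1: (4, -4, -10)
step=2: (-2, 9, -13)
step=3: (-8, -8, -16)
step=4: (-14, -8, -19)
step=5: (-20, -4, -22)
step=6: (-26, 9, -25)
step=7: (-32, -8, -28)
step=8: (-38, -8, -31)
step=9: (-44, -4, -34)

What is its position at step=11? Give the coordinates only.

(-56, -8, -40)

The first coordinate changes by -6 each step, so at step 11 it is 10 + 11·(-6) = -56.
The second coordinate repeats the cycle [-8, -4, 9, -8] with period 4; step 11 mod 4 = 3, giving -8.
The third coordinate changes by -3 each step, so at step 11 it is -7 + 11·(-3) = -40.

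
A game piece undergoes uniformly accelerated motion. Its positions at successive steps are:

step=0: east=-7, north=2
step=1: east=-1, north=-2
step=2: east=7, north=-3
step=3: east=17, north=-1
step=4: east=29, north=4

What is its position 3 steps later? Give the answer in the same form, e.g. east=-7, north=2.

east=77, north=37

First differences are (+6, -4), (+8, -1), (+10, +2), (+12, +5); their common second difference is (+2, +3) (constant acceleration).
step 5: east=29, north=4 + (+14, +8) → east=43, north=12
step 6: east=43, north=12 + (+16, +11) → east=59, north=23
step 7: east=59, north=23 + (+18, +14) → east=77, north=37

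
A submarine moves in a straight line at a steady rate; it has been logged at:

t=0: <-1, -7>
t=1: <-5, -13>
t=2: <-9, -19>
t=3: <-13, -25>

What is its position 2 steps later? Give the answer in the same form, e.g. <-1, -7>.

The position changes by <-4, -6> every step.
step 4: <-13, -25> + <-4, -6> → <-17, -31>
step 5: <-17, -31> + <-4, -6> → <-21, -37>

<-21, -37>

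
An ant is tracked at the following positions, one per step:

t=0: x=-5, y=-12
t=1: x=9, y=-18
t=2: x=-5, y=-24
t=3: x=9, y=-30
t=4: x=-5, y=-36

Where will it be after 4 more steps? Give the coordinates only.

x=-5, y=-60

The x coordinate repeats the cycle [-5, 9] with period 2; step 8 mod 2 = 0, giving -5.
The y coordinate changes by -6 each step, so at step 8 it is -12 + 8·(-6) = -60.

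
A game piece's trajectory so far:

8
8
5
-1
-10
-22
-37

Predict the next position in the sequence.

-55

Successive displacements: +0, -3, -6, -9, -12, -15 — each changes by -3.
step 7: -37 − 18 → -55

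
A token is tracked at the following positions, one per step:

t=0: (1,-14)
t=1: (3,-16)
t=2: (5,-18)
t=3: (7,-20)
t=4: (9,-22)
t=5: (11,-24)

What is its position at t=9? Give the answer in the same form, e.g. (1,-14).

Constant displacement of (+2,-2) per step.
step 6: (11,-24) + (+2,-2) → (13,-26)
step 7: (13,-26) + (+2,-2) → (15,-28)
step 8: (15,-28) + (+2,-2) → (17,-30)
step 9: (17,-30) + (+2,-2) → (19,-32)

(19,-32)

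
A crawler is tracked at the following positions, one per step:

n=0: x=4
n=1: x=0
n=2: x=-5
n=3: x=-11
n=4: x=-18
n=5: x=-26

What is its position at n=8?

Taking differences between consecutive positions: -4, -5, -6, -7, -8. These grow by -1 each step.
step 6: -26 − 9 → x=-35
step 7: -35 − 10 → x=-45
step 8: -45 − 11 → x=-56

x=-56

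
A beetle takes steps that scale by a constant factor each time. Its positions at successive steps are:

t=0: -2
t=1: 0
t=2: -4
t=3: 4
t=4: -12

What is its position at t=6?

Consecutive displacements +2, -4, +8, -16 scale by a factor of -2 each step.
step 5: -12 + 32 → 20
step 6: 20 − 64 → -44

-44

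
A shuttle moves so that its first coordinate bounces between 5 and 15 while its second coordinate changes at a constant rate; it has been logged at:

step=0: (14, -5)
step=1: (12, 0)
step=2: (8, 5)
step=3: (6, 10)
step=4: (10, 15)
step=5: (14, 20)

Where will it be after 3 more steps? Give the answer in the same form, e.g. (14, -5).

The first coordinate travels 4 per step and bounces off the walls at 5 and 15.
  step 6: 14 → 12
  step 7: 12 → 8
  step 8: 8 → 6
The second coordinate changes by +5 each step: at step 8 it is 35.

(6, 35)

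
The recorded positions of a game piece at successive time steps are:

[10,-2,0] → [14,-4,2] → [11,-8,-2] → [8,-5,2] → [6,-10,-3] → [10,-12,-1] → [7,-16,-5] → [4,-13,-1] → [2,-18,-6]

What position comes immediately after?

[6,-20,-4]

Step-to-step displacements: [+4,-2,+2], [-3,-4,-4], [-3,+3,+4], [-2,-5,-5], [+4,-2,+2], [-3,-4,-4], [-3,+3,+4], [-2,-5,-5] — a repeating cycle of length 4.
step 9: apply [+4,-2,+2] → [6,-20,-4]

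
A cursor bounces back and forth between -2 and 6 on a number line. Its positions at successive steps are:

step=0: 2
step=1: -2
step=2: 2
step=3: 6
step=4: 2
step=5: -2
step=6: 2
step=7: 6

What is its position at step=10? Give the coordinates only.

2

The value travels 4 per step and bounces off the walls at -2 and 6.
  step 8: 6 → 2
  step 9: 2 → -2
  step 10: -2 → 2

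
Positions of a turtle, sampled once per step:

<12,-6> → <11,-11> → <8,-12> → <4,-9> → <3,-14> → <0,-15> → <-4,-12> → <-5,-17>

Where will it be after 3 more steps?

<-13,-20>

The moves between consecutive positions are <-1,-5>, <-3,-1>, <-4,+3>, <-1,-5>, <-3,-1>, <-4,+3>, <-1,-5>; they repeat the 3-cycle [<-1,-5>, <-3,-1>, <-4,+3>].
step 8: apply <-3,-1> → <-8,-18>
step 9: apply <-4,+3> → <-12,-15>
step 10: apply <-1,-5> → <-13,-20>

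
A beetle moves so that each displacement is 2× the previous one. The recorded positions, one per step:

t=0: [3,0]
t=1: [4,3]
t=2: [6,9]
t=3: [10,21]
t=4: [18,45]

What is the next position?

[34,93]

The jumps are [+1,+3], [+2,+6], [+4,+12], [+8,+24] — a geometric progression with ratio 2.
step 5: [18,45] + [+16,+48] → [34,93]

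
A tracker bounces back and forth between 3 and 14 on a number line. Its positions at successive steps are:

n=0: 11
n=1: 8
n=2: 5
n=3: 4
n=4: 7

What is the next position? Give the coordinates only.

The value reflects between 3 and 14, moving 3 per step.
  step 5: 7 → 10

10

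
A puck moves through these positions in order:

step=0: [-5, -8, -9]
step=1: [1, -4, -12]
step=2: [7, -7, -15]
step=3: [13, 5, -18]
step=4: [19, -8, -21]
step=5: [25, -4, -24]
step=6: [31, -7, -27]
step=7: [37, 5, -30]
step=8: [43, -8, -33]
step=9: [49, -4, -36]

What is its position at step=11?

The first coordinate changes by +6 each step, so at step 11 it is -5 + 11·(6) = 61.
The second coordinate repeats the cycle [-8, -4, -7, 5] with period 4; step 11 mod 4 = 3, giving 5.
The third coordinate changes by -3 each step, so at step 11 it is -9 + 11·(-3) = -42.

[61, 5, -42]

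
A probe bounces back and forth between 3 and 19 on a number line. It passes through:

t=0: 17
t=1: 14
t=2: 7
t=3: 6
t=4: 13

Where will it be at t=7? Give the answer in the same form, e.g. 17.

4

The value travels 7 per step and bounces off the walls at 3 and 19.
  step 5: 13 → 18
  step 6: 18 → 11
  step 7: 11 → 4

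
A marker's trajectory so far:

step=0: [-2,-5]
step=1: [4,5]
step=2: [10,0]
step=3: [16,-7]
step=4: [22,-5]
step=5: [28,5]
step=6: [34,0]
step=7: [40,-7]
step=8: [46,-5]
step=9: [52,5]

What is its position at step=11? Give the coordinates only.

The first coordinate changes by +6 each step, so at step 11 it is -2 + 11·(6) = 64.
The second coordinate repeats the cycle [-5, 5, 0, -7] with period 4; step 11 mod 4 = 3, giving -7.

[64,-7]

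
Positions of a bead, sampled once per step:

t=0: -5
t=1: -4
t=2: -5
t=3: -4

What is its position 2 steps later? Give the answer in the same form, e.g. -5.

-4

The jumps are +1, -1, +1 — a geometric progression with ratio -1.
step 4: -4 − 1 → -5
step 5: -5 + 1 → -4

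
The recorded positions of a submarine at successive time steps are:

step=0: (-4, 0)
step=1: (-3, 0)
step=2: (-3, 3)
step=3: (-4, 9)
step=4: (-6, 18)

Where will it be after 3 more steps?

Taking differences between consecutive positions: (+1, +0), (+0, +3), (-1, +6), (-2, +9). These grow by (-1, +3) each step.
step 5: (-6, 18) + (-3, +12) → (-9, 30)
step 6: (-9, 30) + (-4, +15) → (-13, 45)
step 7: (-13, 45) + (-5, +18) → (-18, 63)

(-18, 63)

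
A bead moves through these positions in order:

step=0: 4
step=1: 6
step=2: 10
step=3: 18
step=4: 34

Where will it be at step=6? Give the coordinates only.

Consecutive displacements +2, +4, +8, +16 scale by a factor of 2 each step.
step 5: 34 + 32 → 66
step 6: 66 + 64 → 130

130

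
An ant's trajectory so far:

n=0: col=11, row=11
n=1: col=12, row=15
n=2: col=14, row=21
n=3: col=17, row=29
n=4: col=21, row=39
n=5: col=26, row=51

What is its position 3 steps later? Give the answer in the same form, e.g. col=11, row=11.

col=47, row=99

Taking differences between consecutive positions: (+1,+4), (+2,+6), (+3,+8), (+4,+10), (+5,+12). These grow by (+1,+2) each step.
step 6: col=26, row=51 + (+6,+14) → col=32, row=65
step 7: col=32, row=65 + (+7,+16) → col=39, row=81
step 8: col=39, row=81 + (+8,+18) → col=47, row=99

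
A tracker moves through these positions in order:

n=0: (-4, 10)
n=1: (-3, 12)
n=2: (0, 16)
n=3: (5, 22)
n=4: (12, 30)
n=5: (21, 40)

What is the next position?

(32, 52)

Taking differences between consecutive positions: (+1, +2), (+3, +4), (+5, +6), (+7, +8), (+9, +10). These grow by (+2, +2) each step.
step 6: (21, 40) + (+11, +12) → (32, 52)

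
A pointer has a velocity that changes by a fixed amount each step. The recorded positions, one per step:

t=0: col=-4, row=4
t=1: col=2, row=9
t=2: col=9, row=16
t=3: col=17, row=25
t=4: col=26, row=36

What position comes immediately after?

col=36, row=49

First differences are (+6,+5), (+7,+7), (+8,+9), (+9,+11); their common second difference is (+1,+2) (constant acceleration).
step 5: col=26, row=36 + (+10,+13) → col=36, row=49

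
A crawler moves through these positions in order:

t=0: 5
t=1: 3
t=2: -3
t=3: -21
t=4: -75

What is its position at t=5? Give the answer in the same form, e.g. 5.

The jumps are -2, -6, -18, -54 — a geometric progression with ratio 3.
step 5: -75 − 162 → -237

-237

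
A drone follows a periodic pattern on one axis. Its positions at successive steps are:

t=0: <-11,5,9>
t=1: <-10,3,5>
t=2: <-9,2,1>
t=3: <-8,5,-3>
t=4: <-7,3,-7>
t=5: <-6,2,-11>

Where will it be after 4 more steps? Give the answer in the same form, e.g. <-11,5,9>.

The first coordinate changes by +1 each step, so at step 9 it is -11 + 9·(1) = -2.
The second coordinate repeats the cycle [5, 3, 2] with period 3; step 9 mod 3 = 0, giving 5.
The third coordinate changes by -4 each step, so at step 9 it is 9 + 9·(-4) = -27.

<-2,5,-27>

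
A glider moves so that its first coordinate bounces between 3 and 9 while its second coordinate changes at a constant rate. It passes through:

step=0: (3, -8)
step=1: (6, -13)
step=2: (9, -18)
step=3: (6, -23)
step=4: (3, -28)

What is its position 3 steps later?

(6, -43)

The first coordinate travels 3 per step and bounces off the walls at 3 and 9.
  step 5: 3 → 6
  step 6: 6 → 9
  step 7: 9 → 6
The second coordinate changes by -5 each step: at step 7 it is -43.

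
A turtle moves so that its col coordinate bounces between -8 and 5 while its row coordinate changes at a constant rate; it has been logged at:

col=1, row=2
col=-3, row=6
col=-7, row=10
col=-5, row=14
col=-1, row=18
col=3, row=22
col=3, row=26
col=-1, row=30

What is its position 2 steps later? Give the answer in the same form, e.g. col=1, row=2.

The col coordinate travels 4 per step and bounces off the walls at -8 and 5.
  step 8: -1 → -5
  step 9: -5 → -7
The row coordinate changes by +4 each step: at step 9 it is 38.

col=-7, row=38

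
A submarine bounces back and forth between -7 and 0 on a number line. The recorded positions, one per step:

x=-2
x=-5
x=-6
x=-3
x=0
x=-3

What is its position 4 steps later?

x=-1

The value travels 3 per step and bounces off the walls at -7 and 0.
  step 6: -3 → -6
  step 7: -6 → -5
  step 8: -5 → -2
  step 9: -2 → -1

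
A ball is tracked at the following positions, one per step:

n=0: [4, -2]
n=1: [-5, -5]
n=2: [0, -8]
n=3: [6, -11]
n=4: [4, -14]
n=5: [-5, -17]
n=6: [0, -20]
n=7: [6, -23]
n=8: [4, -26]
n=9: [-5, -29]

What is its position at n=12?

First: cycles through 4, -5, 0, 6 every 4 steps. Step 12 lands at position 0 of the cycle → 4.
Second: linear, -3 per step → -38 at step 12.

[4, -38]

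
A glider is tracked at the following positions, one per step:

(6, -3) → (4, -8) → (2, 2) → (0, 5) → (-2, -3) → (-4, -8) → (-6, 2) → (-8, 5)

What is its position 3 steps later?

(-14, 2)

The first coordinate changes by -2 each step, so at step 10 it is 6 + 10·(-2) = -14.
The second coordinate repeats the cycle [-3, -8, 2, 5] with period 4; step 10 mod 4 = 2, giving 2.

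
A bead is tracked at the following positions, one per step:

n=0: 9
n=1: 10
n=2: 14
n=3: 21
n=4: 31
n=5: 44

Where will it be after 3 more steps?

First differences are +1, +4, +7, +10, +13; their common second difference is +3 (constant acceleration).
step 6: 44 + 16 → 60
step 7: 60 + 19 → 79
step 8: 79 + 22 → 101

101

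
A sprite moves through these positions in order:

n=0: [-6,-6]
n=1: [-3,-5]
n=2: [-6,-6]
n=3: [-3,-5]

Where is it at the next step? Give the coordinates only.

[-6,-6]

Step-to-step displacements: [+3,+1], [-3,-1], [+3,+1]; each is -1× the previous.
step 4: [-3,-5] + [-3,-1] → [-6,-6]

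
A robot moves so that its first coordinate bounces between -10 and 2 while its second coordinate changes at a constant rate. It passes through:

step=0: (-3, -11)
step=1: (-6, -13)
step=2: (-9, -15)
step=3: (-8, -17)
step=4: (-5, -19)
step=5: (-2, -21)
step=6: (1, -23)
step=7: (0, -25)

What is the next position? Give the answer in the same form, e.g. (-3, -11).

(-3, -27)

The first coordinate travels 3 per step and bounces off the walls at -10 and 2.
  step 8: 0 → -3
The second coordinate changes by -2 each step: at step 8 it is -27.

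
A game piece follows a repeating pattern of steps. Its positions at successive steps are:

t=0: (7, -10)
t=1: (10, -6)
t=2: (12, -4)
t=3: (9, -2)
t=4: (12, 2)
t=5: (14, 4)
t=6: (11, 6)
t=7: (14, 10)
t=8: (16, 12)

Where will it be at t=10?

Step-to-step displacements: (+3, +4), (+2, +2), (-3, +2), (+3, +4), (+2, +2), (-3, +2), (+3, +4), (+2, +2) — a repeating cycle of length 3.
step 9: apply (-3, +2) → (13, 14)
step 10: apply (+3, +4) → (16, 18)

(16, 18)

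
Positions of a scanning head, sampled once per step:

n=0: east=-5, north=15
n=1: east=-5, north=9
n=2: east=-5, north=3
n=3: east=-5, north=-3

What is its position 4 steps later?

east=-5, north=-27

The position changes by (+0, -6) every step.
step 4: east=-5, north=-3 + (+0, -6) → east=-5, north=-9
step 5: east=-5, north=-9 + (+0, -6) → east=-5, north=-15
step 6: east=-5, north=-15 + (+0, -6) → east=-5, north=-21
step 7: east=-5, north=-21 + (+0, -6) → east=-5, north=-27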